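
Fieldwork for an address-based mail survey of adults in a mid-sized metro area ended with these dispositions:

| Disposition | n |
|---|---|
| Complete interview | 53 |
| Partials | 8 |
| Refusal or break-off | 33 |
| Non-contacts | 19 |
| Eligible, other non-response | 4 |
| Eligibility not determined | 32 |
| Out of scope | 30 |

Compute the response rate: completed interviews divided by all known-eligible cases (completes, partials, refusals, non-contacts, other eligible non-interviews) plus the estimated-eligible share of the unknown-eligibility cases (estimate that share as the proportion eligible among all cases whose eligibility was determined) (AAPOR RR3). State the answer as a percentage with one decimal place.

Top → 53
Known eligible → 53 + 8 + 33 + 19 + 4 = 117
e = 117 / (117 + 30) = 117 / 147 = 0.7959
e × U → 0.7959 × 32 = 25.47
Denominator → 117 + 25.47 = 142.47
RR3 = 53 / 142.47 = 0.3720

37.2%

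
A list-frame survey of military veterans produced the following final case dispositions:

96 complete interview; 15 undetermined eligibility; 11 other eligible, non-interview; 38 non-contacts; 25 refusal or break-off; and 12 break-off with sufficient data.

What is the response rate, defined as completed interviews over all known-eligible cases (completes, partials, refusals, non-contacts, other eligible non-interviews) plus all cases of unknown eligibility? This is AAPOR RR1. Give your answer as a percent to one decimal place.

Num = 96
Base = 96 + 12 + 25 + 38 + 11 + 15 = 197
RR1 = 96 / 197 = 0.4873

48.7%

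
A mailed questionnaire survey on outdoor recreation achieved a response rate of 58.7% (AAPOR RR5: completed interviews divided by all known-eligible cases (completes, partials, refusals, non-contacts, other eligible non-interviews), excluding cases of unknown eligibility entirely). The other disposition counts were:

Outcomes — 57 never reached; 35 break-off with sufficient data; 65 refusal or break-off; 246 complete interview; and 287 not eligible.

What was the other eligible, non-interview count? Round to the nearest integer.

16

RR5 = 246 / D = 0.587
D = 246 / 0.587 = 419.1
Remaining denominator categories sum to 403
other eligible, non-interview = 419.1 − 403 ≈ 16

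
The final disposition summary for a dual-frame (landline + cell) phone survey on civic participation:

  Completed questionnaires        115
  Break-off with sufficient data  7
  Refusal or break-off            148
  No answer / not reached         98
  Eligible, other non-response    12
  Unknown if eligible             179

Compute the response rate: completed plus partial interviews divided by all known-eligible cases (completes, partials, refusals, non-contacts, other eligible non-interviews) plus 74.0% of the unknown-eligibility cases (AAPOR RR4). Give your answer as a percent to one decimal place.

23.8%

Num = 115 + 7 = 122
Known eligible = 115 + 7 + 148 + 98 + 12 = 380
Eligible share of unknowns = 0.7400 × 179 = 132.46
Denom = 380 + 132.46 = 512.46
RR4 = 122 / 512.46 = 0.2381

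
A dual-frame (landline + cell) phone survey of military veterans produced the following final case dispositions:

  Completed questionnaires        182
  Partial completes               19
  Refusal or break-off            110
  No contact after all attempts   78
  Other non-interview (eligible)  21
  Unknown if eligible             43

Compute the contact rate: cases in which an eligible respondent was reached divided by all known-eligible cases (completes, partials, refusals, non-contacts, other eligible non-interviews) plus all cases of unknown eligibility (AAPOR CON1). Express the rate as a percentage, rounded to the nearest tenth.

Num → 182 + 19 + 110 + 21 = 332
Denom → 182 + 19 + 110 + 78 + 21 + 43 = 453
CON1 = 332 / 453 = 0.7329

73.3%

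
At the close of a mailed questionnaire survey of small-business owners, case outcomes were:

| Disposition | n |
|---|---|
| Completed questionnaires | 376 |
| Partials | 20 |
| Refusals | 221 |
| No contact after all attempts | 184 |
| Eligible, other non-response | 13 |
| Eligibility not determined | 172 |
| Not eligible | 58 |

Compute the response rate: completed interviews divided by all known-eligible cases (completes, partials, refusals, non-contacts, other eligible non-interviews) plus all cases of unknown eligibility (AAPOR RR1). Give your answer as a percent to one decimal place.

38.1%

Numerator: 376
Base: 376 + 20 + 221 + 184 + 13 + 172 = 986
RR1 = 376 / 986 = 0.3813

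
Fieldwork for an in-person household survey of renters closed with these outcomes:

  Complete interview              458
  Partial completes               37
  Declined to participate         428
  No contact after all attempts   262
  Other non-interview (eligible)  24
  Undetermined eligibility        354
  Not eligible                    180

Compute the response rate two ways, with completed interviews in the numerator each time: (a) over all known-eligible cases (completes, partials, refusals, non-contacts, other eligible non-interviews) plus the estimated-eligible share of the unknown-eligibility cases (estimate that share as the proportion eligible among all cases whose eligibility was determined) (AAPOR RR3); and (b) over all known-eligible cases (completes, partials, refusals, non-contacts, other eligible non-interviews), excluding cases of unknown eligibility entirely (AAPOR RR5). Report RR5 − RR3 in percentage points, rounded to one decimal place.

7.7

Top = 458
Eligible (known) = 458 + 37 + 428 + 262 + 24 = 1209
e = 1209 / (1209 + 180) = 1209 / 1389 = 0.8704
Estimated eligible among unknowns = 0.8704 × 354 = 308.12
Denom = 1209 + 308.12 = 1517.12
RR3 = 458 / 1517.12 = 0.3019
Denom = 458 + 37 + 428 + 262 + 24 = 1209
RR5 = 458 / 1209 = 0.3788
Difference = 37.88 − 30.19 = 7.69 percentage points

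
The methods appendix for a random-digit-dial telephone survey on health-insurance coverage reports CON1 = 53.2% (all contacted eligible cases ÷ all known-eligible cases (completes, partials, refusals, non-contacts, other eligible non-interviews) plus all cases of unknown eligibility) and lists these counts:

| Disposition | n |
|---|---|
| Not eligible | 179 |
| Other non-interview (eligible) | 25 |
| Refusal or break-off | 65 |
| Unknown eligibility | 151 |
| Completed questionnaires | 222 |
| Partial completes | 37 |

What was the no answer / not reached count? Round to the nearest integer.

156

Numerator = 222 + 37 + 65 + 25 = 349
CON1 = 349 / D = 0.532
D = 349 / 0.532 = 656.0
Other denominator terms total 500
no answer / not reached = 656.0 − 500 ≈ 156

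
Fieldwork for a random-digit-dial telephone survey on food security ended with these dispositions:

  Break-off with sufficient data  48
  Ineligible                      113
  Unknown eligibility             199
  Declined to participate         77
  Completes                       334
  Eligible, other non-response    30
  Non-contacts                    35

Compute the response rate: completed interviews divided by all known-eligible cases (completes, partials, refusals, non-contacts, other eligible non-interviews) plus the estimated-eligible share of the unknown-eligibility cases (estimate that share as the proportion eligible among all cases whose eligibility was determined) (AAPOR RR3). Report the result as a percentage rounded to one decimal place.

48.6%

Num: 334
Known eligible: 334 + 48 + 77 + 35 + 30 = 524
e = 524 / (524 + 113) = 524 / 637 = 0.8226
Eligible share of unknowns: 0.8226 × 199 = 163.70
Denom: 524 + 163.70 = 687.70
RR3 = 334 / 687.70 = 0.4857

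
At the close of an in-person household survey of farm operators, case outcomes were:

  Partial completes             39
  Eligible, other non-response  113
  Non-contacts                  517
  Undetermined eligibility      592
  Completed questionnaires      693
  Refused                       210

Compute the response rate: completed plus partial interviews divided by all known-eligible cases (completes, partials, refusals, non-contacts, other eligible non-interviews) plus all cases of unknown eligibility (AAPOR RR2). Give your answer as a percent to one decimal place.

Numerator → 693 + 39 = 732
Denominator → 693 + 39 + 210 + 517 + 113 + 592 = 2164
RR2 = 732 / 2164 = 0.3383

33.8%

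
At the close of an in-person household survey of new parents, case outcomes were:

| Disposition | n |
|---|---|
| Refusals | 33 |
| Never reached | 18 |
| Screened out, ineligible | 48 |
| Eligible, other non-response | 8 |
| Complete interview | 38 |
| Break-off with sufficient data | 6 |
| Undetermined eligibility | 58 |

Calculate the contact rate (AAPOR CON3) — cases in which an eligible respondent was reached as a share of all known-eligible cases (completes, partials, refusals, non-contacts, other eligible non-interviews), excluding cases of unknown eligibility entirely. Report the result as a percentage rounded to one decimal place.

Num → 38 + 6 + 33 + 8 = 85
Denom → 38 + 6 + 33 + 18 + 8 = 103
CON3 = 85 / 103 = 0.8252

82.5%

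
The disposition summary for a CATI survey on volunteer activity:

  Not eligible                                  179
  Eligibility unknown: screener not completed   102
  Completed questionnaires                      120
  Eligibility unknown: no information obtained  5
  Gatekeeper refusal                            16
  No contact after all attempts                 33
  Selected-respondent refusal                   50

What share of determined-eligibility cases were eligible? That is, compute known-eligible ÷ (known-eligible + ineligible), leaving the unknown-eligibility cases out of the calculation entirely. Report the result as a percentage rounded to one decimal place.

55.0%

Refusals = 16 + 50 = 66
Eligibility not determined = 102 + 5 = 107
Known eligible → 120 + 66 + 33 = 219
e = 219 / (219 + 179) = 219 / 398 = 0.5503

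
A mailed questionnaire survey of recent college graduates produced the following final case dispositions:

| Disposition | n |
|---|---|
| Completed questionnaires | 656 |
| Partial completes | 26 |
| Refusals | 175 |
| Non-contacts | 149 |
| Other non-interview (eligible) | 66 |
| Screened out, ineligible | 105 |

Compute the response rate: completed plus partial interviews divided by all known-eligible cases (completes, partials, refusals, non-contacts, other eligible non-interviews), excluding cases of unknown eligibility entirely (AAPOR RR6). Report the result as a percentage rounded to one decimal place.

63.6%

Num: 656 + 26 = 682
Denom: 656 + 26 + 175 + 149 + 66 = 1072
RR6 = 682 / 1072 = 0.6362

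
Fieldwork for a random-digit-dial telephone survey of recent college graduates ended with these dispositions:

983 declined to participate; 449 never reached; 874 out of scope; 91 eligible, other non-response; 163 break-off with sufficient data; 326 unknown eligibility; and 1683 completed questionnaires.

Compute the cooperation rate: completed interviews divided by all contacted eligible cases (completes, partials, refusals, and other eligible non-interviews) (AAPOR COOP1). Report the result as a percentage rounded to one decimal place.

Top: 1683
Denominator: 1683 + 163 + 983 + 91 = 2920
COOP1 = 1683 / 2920 = 0.5764

57.6%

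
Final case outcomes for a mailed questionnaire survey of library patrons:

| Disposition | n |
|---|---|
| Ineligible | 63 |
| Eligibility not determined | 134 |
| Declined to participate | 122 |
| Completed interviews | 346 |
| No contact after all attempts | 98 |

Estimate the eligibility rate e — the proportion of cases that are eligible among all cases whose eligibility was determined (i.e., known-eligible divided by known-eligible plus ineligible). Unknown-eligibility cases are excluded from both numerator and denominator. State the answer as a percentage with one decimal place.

Determined eligible = 346 + 122 + 98 = 566
e = 566 / (566 + 63) = 566 / 629 = 0.8998

90.0%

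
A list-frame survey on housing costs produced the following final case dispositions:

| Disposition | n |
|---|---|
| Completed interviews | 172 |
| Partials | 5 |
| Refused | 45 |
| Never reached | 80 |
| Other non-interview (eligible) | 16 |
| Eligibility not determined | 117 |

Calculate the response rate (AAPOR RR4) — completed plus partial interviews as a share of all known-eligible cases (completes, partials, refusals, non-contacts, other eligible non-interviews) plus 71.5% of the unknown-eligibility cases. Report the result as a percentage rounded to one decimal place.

Numerator → 172 + 5 = 177
Determined eligible → 172 + 5 + 45 + 80 + 16 = 318
Eligible share of unknowns → 0.7150 × 117 = 83.66
Base → 318 + 83.66 = 401.66
RR4 = 177 / 401.66 = 0.4407

44.1%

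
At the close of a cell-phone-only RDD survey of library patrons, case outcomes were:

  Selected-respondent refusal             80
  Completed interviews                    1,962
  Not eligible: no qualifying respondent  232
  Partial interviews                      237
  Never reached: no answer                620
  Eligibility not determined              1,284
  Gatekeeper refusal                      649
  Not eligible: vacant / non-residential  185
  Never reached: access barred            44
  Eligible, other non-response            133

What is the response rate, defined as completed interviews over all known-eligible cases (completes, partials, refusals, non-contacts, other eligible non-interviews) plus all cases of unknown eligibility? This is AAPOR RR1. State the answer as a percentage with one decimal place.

Refused = 649 + 80 = 729
No answer / not reached = 620 + 44 = 664
Ineligible = 232 + 185 = 417
Top: 1962
Denom: 1962 + 237 + 729 + 664 + 133 + 1284 = 5009
RR1 = 1962 / 5009 = 0.3917

39.2%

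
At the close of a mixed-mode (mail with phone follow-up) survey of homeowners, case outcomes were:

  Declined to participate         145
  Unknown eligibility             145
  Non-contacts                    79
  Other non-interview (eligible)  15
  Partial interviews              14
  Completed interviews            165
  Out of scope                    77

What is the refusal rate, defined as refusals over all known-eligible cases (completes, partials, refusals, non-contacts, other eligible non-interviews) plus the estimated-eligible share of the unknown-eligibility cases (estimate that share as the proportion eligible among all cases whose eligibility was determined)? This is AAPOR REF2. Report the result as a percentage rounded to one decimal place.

Num: 145
Known eligible: 165 + 14 + 145 + 79 + 15 = 418
e = 418 / (418 + 77) = 418 / 495 = 0.8444
e × U: 0.8444 × 145 = 122.44
Denominator: 418 + 122.44 = 540.44
REF2 = 145 / 540.44 = 0.2683

26.8%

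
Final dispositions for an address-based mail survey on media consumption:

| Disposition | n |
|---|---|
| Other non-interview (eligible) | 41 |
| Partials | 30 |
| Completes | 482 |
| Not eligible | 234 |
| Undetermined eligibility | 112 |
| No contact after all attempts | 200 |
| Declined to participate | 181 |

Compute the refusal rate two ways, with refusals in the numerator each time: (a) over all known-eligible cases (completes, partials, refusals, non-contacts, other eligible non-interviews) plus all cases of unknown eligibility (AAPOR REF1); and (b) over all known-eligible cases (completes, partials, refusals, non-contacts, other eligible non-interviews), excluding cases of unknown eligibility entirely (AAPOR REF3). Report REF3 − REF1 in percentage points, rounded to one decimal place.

Num = 181
Denominator = 482 + 30 + 181 + 200 + 41 + 112 = 1046
REF1 = 181 / 1046 = 0.1730
Denominator = 482 + 30 + 181 + 200 + 41 = 934
REF3 = 181 / 934 = 0.1938
Difference = 19.38 − 17.30 = 2.08 percentage points

2.1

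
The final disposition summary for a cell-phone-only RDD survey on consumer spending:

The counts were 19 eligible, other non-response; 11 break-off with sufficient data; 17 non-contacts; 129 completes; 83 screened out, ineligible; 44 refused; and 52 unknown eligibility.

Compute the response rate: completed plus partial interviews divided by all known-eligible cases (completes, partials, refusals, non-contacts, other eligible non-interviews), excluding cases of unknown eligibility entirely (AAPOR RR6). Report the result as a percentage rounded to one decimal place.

Top = 129 + 11 = 140
Denominator = 129 + 11 + 44 + 17 + 19 = 220
RR6 = 140 / 220 = 0.6364

63.6%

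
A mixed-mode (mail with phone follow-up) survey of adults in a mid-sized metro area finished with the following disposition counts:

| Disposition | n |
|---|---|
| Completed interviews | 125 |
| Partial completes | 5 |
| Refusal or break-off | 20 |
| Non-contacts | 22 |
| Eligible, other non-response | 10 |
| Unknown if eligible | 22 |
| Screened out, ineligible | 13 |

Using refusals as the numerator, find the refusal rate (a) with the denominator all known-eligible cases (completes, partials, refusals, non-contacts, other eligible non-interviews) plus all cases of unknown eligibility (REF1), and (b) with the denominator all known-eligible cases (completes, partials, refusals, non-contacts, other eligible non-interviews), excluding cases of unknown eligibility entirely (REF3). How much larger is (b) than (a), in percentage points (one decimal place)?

1.2

Top → 20
Denom → 125 + 5 + 20 + 22 + 10 + 22 = 204
REF1 = 20 / 204 = 0.0980
Denom → 125 + 5 + 20 + 22 + 10 = 182
REF3 = 20 / 182 = 0.1099
Difference = 10.99 − 9.80 = 1.19 percentage points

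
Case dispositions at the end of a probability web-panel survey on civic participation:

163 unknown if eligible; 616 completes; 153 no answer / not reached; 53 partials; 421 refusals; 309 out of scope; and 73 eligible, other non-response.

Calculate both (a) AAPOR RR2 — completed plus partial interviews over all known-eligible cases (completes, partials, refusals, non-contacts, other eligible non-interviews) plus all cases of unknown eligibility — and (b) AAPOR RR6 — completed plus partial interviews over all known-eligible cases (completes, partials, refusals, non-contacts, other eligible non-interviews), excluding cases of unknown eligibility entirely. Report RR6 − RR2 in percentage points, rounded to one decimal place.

5.6

Numerator: 616 + 53 = 669
Denom: 616 + 53 + 421 + 153 + 73 + 163 = 1479
RR2 = 669 / 1479 = 0.4523
Denom: 616 + 53 + 421 + 153 + 73 = 1316
RR6 = 669 / 1316 = 0.5084
Difference = 50.84 − 45.23 = 5.61 percentage points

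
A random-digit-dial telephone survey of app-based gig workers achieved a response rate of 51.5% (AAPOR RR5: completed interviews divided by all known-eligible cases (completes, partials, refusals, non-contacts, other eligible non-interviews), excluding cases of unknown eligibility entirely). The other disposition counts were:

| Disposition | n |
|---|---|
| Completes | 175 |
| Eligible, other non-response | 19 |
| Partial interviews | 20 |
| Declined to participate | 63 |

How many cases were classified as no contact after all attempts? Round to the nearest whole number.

RR5 = 175 / D = 0.515
D = 175 / 0.515 = 339.8
Other denominator terms total 277
no contact after all attempts = 339.8 − 277 ≈ 63

63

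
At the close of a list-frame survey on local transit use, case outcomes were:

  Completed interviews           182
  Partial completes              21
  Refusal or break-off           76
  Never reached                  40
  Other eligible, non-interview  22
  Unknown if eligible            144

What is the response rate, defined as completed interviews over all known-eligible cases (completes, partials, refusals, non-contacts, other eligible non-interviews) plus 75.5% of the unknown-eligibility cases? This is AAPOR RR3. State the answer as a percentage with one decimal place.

Num: 182
Determined eligible: 182 + 21 + 76 + 40 + 22 = 341
Estimated eligible among unknowns: 0.7550 × 144 = 108.72
Denom: 341 + 108.72 = 449.72
RR3 = 182 / 449.72 = 0.4047

40.5%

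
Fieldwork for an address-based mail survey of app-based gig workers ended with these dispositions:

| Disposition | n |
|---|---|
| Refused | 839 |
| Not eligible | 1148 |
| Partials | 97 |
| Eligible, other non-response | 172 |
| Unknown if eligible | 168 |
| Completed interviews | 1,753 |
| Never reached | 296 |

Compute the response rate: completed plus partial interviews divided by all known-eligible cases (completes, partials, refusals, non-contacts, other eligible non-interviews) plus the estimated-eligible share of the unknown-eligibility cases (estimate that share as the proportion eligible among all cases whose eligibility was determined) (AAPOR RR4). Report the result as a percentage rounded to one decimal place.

56.4%

Numerator → 1753 + 97 = 1850
Eligible (known) → 1753 + 97 + 839 + 296 + 172 = 3157
e = 3157 / (3157 + 1148) = 3157 / 4305 = 0.7333
Estimated eligible among unknowns → 0.7333 × 168 = 123.19
Denominator → 3157 + 123.19 = 3280.19
RR4 = 1850 / 3280.19 = 0.5640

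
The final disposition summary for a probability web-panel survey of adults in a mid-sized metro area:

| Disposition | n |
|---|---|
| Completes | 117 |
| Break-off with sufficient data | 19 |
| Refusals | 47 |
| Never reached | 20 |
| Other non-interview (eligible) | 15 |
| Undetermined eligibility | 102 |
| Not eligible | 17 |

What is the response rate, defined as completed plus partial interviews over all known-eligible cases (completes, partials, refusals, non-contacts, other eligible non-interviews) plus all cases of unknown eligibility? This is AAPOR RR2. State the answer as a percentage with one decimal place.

42.5%

Top → 117 + 19 = 136
Base → 117 + 19 + 47 + 20 + 15 + 102 = 320
RR2 = 136 / 320 = 0.4250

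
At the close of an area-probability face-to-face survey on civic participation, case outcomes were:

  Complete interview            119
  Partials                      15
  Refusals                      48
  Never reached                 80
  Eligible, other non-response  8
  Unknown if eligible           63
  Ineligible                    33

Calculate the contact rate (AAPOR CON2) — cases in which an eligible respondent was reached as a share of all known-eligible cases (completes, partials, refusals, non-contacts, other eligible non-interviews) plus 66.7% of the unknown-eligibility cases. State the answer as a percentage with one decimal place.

60.9%

Top: 119 + 15 + 48 + 8 = 190
Eligible (known): 119 + 15 + 48 + 80 + 8 = 270
Estimated eligible among unknowns: 0.6670 × 63 = 42.02
Denominator: 270 + 42.02 = 312.02
CON2 = 190 / 312.02 = 0.6089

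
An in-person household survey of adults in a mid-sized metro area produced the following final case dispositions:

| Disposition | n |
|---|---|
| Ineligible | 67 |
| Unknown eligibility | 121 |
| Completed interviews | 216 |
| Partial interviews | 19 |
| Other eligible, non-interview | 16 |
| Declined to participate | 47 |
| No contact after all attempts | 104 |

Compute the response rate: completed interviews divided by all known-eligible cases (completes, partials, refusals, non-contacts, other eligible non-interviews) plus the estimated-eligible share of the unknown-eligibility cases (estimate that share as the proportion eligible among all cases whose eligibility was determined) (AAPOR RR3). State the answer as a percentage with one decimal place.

42.7%

Numerator = 216
Determined eligible = 216 + 19 + 47 + 104 + 16 = 402
e = 402 / (402 + 67) = 402 / 469 = 0.8571
Estimated eligible among unknowns = 0.8571 × 121 = 103.71
Denominator = 402 + 103.71 = 505.71
RR3 = 216 / 505.71 = 0.4271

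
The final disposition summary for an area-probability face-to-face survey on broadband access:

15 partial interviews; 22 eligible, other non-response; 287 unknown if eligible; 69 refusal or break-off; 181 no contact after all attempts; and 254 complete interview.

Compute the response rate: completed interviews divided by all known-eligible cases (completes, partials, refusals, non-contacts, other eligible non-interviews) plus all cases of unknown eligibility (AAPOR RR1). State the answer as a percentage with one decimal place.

30.7%

Numerator → 254
Denominator → 254 + 15 + 69 + 181 + 22 + 287 = 828
RR1 = 254 / 828 = 0.3068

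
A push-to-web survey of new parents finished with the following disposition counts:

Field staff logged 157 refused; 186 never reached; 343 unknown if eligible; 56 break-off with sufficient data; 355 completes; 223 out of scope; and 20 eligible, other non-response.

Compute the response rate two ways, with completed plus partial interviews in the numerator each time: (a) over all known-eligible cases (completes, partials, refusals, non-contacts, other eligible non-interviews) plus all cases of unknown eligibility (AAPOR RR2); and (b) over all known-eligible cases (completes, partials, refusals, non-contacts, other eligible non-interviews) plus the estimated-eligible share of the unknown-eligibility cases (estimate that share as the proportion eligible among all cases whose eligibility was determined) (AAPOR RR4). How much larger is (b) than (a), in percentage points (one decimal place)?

2.7

Num → 355 + 56 = 411
Denominator → 355 + 56 + 157 + 186 + 20 + 343 = 1117
RR2 = 411 / 1117 = 0.3679
Determined eligible → 355 + 56 + 157 + 186 + 20 = 774
e = 774 / (774 + 223) = 774 / 997 = 0.7763
Eligible share of unknowns → 0.7763 × 343 = 266.27
Denominator → 774 + 266.27 = 1040.27
RR4 = 411 / 1040.27 = 0.3951
Difference = 39.51 − 36.79 = 2.72 percentage points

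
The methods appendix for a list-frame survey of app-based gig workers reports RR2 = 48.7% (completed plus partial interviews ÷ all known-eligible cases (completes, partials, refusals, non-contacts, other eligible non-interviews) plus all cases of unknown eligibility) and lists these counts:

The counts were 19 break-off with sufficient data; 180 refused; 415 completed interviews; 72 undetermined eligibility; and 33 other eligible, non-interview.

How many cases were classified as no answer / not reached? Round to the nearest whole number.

172

Numerator → 415 + 19 = 434
RR2 = 434 / D = 0.487
D = 434 / 0.487 = 891.2
Other denominator terms total 719
no answer / not reached = 891.2 − 719 ≈ 172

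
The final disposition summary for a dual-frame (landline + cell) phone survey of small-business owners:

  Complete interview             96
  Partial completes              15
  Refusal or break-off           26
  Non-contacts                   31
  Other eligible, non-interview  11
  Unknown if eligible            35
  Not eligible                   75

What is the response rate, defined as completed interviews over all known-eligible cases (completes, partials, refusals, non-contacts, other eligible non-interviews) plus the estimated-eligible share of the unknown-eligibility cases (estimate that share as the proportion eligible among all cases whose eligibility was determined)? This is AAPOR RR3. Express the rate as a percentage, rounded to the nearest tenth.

Top: 96
Determined eligible: 96 + 15 + 26 + 31 + 11 = 179
e = 179 / (179 + 75) = 179 / 254 = 0.7047
Eligible share of unknowns: 0.7047 × 35 = 24.66
Denominator: 179 + 24.66 = 203.66
RR3 = 96 / 203.66 = 0.4714

47.1%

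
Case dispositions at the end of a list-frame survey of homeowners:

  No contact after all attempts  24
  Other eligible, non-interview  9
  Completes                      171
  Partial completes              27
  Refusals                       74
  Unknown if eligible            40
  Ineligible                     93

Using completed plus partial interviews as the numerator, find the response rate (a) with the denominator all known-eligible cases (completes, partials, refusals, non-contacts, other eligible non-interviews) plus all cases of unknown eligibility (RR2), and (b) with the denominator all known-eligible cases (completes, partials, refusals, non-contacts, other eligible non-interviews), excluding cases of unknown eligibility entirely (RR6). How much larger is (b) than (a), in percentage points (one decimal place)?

Top = 171 + 27 = 198
Denominator = 171 + 27 + 74 + 24 + 9 + 40 = 345
RR2 = 198 / 345 = 0.5739
Denominator = 171 + 27 + 74 + 24 + 9 = 305
RR6 = 198 / 305 = 0.6492
Difference = 64.92 − 57.39 = 7.53 percentage points

7.5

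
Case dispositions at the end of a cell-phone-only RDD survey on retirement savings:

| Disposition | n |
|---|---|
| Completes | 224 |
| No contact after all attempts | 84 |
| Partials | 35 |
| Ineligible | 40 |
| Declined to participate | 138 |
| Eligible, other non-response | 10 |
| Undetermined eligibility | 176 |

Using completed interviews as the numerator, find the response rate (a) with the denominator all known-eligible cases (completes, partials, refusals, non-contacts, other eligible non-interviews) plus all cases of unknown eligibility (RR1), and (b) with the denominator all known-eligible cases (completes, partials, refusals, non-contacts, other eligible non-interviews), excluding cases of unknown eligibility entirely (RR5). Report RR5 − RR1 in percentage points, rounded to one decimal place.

12.0

Numerator: 224
Denom: 224 + 35 + 138 + 84 + 10 + 176 = 667
RR1 = 224 / 667 = 0.3358
Denom: 224 + 35 + 138 + 84 + 10 = 491
RR5 = 224 / 491 = 0.4562
Difference = 45.62 − 33.58 = 12.04 percentage points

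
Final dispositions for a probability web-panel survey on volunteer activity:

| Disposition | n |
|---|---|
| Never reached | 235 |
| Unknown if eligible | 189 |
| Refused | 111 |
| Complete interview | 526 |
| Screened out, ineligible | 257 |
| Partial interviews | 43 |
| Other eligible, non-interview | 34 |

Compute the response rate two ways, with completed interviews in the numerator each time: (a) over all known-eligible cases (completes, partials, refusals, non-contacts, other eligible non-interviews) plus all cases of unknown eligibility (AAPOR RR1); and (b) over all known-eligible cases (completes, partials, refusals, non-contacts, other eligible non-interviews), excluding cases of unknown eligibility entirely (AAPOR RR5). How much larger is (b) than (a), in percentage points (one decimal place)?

Top → 526
Denom → 526 + 43 + 111 + 235 + 34 + 189 = 1138
RR1 = 526 / 1138 = 0.4622
Denom → 526 + 43 + 111 + 235 + 34 = 949
RR5 = 526 / 949 = 0.5543
Difference = 55.43 − 46.22 = 9.21 percentage points

9.2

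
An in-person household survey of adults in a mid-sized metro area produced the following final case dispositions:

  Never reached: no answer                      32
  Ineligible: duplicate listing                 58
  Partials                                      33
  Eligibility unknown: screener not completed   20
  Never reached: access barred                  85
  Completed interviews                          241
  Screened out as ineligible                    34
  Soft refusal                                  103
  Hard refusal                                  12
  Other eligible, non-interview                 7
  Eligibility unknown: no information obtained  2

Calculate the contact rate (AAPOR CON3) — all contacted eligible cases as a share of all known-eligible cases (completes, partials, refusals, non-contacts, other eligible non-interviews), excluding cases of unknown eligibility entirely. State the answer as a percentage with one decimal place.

77.2%

Refusal or break-off = 12 + 103 = 115
Non-contacts = 32 + 85 = 117
Eligibility not determined = 20 + 2 = 22
Out of scope = 34 + 58 = 92
Num → 241 + 33 + 115 + 7 = 396
Base → 241 + 33 + 115 + 117 + 7 = 513
CON3 = 396 / 513 = 0.7719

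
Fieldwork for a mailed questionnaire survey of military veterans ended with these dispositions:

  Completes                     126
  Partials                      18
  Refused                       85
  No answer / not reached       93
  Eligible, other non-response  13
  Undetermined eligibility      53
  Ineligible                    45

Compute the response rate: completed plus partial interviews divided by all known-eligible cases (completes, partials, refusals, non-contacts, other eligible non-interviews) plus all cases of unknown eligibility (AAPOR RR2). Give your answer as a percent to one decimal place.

Top → 126 + 18 = 144
Base → 126 + 18 + 85 + 93 + 13 + 53 = 388
RR2 = 144 / 388 = 0.3711

37.1%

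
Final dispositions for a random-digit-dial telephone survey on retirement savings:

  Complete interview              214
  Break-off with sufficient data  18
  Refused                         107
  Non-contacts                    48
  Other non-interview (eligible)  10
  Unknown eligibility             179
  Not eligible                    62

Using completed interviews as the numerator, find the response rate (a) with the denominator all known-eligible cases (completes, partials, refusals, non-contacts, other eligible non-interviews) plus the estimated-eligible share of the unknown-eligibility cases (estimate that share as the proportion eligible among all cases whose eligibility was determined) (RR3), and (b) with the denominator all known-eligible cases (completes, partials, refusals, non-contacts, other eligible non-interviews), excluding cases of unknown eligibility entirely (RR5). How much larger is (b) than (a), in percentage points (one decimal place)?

15.1

Num → 214
Determined eligible → 214 + 18 + 107 + 48 + 10 = 397
e = 397 / (397 + 62) = 397 / 459 = 0.8649
Estimated eligible among unknowns → 0.8649 × 179 = 154.82
Denominator → 397 + 154.82 = 551.82
RR3 = 214 / 551.82 = 0.3878
Denominator → 214 + 18 + 107 + 48 + 10 = 397
RR5 = 214 / 397 = 0.5390
Difference = 53.90 − 38.78 = 15.12 percentage points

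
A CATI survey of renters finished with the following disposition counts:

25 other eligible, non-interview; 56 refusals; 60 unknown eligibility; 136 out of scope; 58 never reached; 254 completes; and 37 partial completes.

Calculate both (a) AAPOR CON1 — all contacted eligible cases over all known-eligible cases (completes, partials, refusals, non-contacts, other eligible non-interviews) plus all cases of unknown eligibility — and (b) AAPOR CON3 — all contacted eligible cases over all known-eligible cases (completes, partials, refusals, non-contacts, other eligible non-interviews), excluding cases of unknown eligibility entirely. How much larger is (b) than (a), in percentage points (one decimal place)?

10.6

Num = 254 + 37 + 56 + 25 = 372
Base = 254 + 37 + 56 + 58 + 25 + 60 = 490
CON1 = 372 / 490 = 0.7592
Base = 254 + 37 + 56 + 58 + 25 = 430
CON3 = 372 / 430 = 0.8651
Difference = 86.51 − 75.92 = 10.59 percentage points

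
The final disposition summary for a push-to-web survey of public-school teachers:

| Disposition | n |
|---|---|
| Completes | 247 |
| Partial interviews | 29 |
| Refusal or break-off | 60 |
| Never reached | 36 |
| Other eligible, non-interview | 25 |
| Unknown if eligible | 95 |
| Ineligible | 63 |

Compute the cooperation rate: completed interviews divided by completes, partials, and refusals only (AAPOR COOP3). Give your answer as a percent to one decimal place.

73.5%

Numerator = 247
Base = 247 + 29 + 60 = 336
COOP3 = 247 / 336 = 0.7351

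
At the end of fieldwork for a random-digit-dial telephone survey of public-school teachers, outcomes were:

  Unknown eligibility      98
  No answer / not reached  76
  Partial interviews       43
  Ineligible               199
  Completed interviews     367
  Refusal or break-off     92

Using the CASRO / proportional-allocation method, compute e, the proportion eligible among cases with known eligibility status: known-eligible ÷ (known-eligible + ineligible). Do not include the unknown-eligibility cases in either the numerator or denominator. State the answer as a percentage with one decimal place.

Known eligible = 367 + 43 + 92 + 76 = 578
e = 578 / (578 + 199) = 578 / 777 = 0.7439

74.4%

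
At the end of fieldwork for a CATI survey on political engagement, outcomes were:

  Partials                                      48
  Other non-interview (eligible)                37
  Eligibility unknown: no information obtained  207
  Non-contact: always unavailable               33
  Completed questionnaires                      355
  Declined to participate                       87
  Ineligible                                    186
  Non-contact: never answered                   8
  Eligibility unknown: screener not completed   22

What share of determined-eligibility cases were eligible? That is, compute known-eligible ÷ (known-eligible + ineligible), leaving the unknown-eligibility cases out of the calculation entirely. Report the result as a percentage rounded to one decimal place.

No answer / not reached = 8 + 33 = 41
Unknown eligibility = 22 + 207 = 229
Eligible (known) = 355 + 48 + 87 + 41 + 37 = 568
e = 568 / (568 + 186) = 568 / 754 = 0.7533

75.3%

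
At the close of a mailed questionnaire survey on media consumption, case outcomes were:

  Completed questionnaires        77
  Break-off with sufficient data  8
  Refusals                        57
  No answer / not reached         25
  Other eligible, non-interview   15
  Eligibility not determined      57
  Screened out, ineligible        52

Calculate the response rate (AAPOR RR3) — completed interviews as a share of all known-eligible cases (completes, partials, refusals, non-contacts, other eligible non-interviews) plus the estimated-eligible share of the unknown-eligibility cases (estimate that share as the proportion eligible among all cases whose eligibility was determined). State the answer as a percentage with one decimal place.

Numerator → 77
Determined eligible → 77 + 8 + 57 + 25 + 15 = 182
e = 182 / (182 + 52) = 182 / 234 = 0.7778
e × U → 0.7778 × 57 = 44.33
Base → 182 + 44.33 = 226.33
RR3 = 77 / 226.33 = 0.3402

34.0%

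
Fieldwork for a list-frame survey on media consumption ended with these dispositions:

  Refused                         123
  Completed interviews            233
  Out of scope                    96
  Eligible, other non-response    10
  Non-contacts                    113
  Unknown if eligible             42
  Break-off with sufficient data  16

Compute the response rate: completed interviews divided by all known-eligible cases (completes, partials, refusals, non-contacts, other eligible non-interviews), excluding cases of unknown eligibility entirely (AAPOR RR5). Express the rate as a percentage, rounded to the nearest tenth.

47.1%

Numerator: 233
Denom: 233 + 16 + 123 + 113 + 10 = 495
RR5 = 233 / 495 = 0.4707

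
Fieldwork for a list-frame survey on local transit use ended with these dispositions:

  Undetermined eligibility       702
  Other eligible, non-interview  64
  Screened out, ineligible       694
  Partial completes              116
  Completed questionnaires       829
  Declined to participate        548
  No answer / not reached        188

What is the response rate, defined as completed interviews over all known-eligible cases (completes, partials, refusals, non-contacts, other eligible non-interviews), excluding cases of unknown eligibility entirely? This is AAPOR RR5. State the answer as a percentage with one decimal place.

47.5%

Numerator: 829
Base: 829 + 116 + 548 + 188 + 64 = 1745
RR5 = 829 / 1745 = 0.4751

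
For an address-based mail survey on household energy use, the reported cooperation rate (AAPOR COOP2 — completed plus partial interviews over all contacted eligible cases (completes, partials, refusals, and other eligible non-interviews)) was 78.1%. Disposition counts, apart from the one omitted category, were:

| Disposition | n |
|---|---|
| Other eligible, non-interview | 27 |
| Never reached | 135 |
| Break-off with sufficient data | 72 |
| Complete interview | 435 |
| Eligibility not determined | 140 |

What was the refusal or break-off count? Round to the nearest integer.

Top → 435 + 72 = 507
COOP2 = 507 / D = 0.781
D = 507 / 0.781 = 649.2
Remaining denominator categories sum to 534
refusal or break-off = 649.2 − 534 ≈ 115

115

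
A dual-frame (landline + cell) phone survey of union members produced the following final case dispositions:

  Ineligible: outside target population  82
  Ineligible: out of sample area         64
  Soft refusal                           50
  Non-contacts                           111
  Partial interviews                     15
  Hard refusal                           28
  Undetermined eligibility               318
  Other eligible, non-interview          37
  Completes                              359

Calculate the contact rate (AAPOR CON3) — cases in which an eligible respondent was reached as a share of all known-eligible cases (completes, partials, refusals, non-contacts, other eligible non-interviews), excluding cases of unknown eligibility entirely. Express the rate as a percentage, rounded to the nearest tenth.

81.5%

Declined to participate = 28 + 50 = 78
Not eligible = 82 + 64 = 146
Top = 359 + 15 + 78 + 37 = 489
Denominator = 359 + 15 + 78 + 111 + 37 = 600
CON3 = 489 / 600 = 0.8150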